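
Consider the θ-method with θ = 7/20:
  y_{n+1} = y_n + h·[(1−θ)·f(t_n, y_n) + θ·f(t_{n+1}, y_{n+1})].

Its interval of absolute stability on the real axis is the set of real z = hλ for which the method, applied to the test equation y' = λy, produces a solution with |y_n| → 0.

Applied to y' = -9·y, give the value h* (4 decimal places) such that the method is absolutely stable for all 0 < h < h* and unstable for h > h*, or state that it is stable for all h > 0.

With y'=λy (z=hλ):
  y_{n+1} = y_n + z·[13/20·y_n + 7/20·y_{n+1}] ⇒ (1 − 7/20z)y_{n+1} = (1 + 13/20z)y_n
  Hence R(z) = (1 + 13/20z)/(1 − 7/20z).

Boundary: |R(x)|=1, x<0.
x=-1.45: |R|=0.0381
R=−1: 1+13/20x = −1+7/20x ⇒ -3/10x=2 ⇒ x=2/(-3/10)=-6.6667
Confirm numerically:
  x=-6.485: |R|=0.98333 <1
  x=-5.522: |R|=0.88291 <1
  x=-3.268: |R|=0.52440 <1
  x=-7.073: |R|=1.03507 >1
  x=-6.735: |R|=1.00611 >1
Interval (-6.6667, 0).

(-6.6667,0); λ=-9 ⇒ h* = (20/3)/9 = 0.7407.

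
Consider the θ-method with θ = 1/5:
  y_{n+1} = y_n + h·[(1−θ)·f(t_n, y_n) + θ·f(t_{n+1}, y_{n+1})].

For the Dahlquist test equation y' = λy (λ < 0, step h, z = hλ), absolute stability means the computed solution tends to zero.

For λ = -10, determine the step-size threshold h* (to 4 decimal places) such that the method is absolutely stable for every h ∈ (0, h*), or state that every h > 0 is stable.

(-3.3333,0); λ=-10 ⇒ h* = (10/3)/10 = 0.3333.

On y'=λy, z=hλ:
  y_{n+1} = y_n + z·[4/5·y_n + 1/5·y_{n+1}] ⇒ (1 − 1/5z)y_{n+1} = (1 + 4/5z)y_n
  R(z) = (1 + 4/5z)/(1 − 1/5z).

Solve |R(x)|<1 on ℝ⁻.
x=-1.24: |R|=0.0064
R=−1: 1+4/5x = −1+1/5x ⇒ -3/5x=2 ⇒ x=2/(-3/5)=-3.3333
Confirm numerically:
  x=-2.733: |R|=0.76710 <1
  x=-1.934: |R|=0.39458 <1
  x=-1.803: |R|=0.32515 <1
  x=-3.861: |R|=1.17865 >1
  x=-3.522: |R|=1.06642 >1
  x=-3.457: |R|=1.04387 >1
So |R|<1 on (-3.3333, 0).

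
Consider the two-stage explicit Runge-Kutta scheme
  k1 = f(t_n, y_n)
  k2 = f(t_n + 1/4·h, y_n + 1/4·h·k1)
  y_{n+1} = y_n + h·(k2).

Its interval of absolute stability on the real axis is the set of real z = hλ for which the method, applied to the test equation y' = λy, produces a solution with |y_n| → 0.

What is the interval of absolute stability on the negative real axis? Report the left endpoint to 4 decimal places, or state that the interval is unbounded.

z∈(-4.0000,0).

Test eqn y'=λy, z=hλ:
  k1=λy_n ⇒ h·k1=z·y_n;  k2=λ(1+1/4z)y_n ⇒ h·k2=z(1+1/4z)y_n
  y_{n+1}/y_n = 1 + z(1+1/4z) = 1 + z + 1/4z²
  so R(z) = 1 + z + 1/4z².

Need |R(x)|<1, x<0.
x=-1.44: |R|=0.0784
R=1: x+1/4x²=0 ⇒ x=−4=-4.0000; min R=1−1/(4·1/4)=0.0000>−1
Confirm numerically:
  x=-2.538: |R|=0.07236 <1
  x=-2.501: |R|=0.06275 <1
  x=-2.467: |R|=0.05452 <1
  x=-2.389: |R|=0.03783 <1
  x=-4.473: |R|=1.52893 >1
  x=-4.212: |R|=1.22324 >1
  x=-4.072: |R|=1.07330 >1
So |R|<1 on (-4.0000, 0).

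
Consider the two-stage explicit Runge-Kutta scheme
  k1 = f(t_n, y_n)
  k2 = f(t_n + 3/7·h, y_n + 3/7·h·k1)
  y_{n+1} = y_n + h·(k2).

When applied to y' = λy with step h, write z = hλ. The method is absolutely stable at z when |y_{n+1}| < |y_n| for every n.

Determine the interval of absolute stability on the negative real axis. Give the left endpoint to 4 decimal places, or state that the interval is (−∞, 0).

On y'=λy, z=hλ:
  k1=λy_n ⇒ h·k1=z·y_n;  k2=λ(1+3/7z)y_n ⇒ h·k2=z(1+3/7z)y_n
  y_{n+1}/y_n = 1 + z(1+3/7z) = 1 + z + 3/7z²
  ⇒ R(z) = 1 + z + 3/7z².

Find x<0 with |R(x)|<1.
x=-0.54: |R|=0.5850
R=1: x+3/7x²=0 ⇒ x=−7/3=-2.3333; min R=1−1/(4·3/7)=0.4167>−1
Confirm numerically:
  x=-2.074: |R|=0.76949 <1
  x=-1.591: |R|=0.49383 <1
  x=-1.519: |R|=0.46987 <1
  x=-1.272: |R|=0.42142 <1
  x=-2.639: |R|=1.34571 >1
  x=-2.414: |R|=1.08346 >1
Interval (-2.3333, 0).

z∈(-2.3333,0).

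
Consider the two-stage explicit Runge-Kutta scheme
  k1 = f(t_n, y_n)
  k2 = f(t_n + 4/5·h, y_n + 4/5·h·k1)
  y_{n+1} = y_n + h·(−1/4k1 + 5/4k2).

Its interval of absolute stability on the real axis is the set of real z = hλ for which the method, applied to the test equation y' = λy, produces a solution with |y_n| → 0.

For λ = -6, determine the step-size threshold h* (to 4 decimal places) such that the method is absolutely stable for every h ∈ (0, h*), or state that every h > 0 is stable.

On y'=λy, z=hλ:
  k1=λy_n ⇒ h·k1=z·y_n;  k2=λ(1+4/5z)y_n ⇒ h·k2=z(1+4/5z)y_n
  y_{n+1}/y_n = 1 − 1/4z + 5/4z(1+4/5z) = 1 + z + z²
  Hence R(z) = 1 + z + z².

Need |R(x)|<1, x<0.
x=-1.56: |R|=1.8736
R=1: x+1x²=0 ⇒ x=−1=-1.0000; min R=1−1/(4·1)=0.7500>−1
Confirm numerically:
  x=-0.880: |R|=0.89440 <1
  x=-0.799: |R|=0.83940 <1
  x=-0.491: |R|=0.75008 <1
  x=-1.230: |R|=1.28290 >1
  x=-1.046: |R|=1.04812 >1
So |R|<1 on (-1.0000, 0).

(-1.0000,0); λ=-6 ⇒ h* = (1)/6 = 0.1667.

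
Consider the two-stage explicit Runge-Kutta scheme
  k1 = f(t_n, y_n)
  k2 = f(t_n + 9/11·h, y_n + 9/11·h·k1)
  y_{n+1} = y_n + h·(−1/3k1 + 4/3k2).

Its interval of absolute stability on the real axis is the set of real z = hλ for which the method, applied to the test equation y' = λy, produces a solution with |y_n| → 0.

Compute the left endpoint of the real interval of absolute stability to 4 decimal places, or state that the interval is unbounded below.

z* = -0.9167.

With y'=λy (z=hλ):
  k1=λy_n ⇒ h·k1=z·y_n;  k2=λ(1+9/11z)y_n ⇒ h·k2=z(1+9/11z)y_n
  y_{n+1}/y_n = 1 − 1/3z + 4/3z(1+9/11z) = 1 + z + 12/11z²
  R(z) = 1 + z + 12/11z².

Solve |R(x)|<1 on ℝ⁻.
x=-0.59: |R|=0.7897
R=1: x+12/11x²=0 ⇒ x=−11/12=-0.9167; min R=1−1/(4·12/11)=0.7708>−1
Confirm numerically:
  x=-0.889: |R|=0.97317 <1
  x=-0.865: |R|=0.95125 <1
  x=-0.752: |R|=0.86491 <1
  x=-0.614: |R|=0.79727 <1
  x=-1.367: |R|=1.67157 >1
  x=-1.352: |R|=1.64208 >1
  x=-1.096: |R|=1.21442 >1
Stable set (-0.9167, 0).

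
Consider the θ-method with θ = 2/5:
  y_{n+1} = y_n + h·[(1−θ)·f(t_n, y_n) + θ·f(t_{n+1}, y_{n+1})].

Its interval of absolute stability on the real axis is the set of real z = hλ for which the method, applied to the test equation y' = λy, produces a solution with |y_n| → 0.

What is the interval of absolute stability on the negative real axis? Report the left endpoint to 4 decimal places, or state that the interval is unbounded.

(-10.0000, 0).

With y'=λy (z=hλ):
  y_{n+1} = y_n + z·[3/5·y_n + 2/5·y_{n+1}] ⇒ (1 − 2/5z)y_{n+1} = (1 + 3/5z)y_n
  so R(z) = (1 + 3/5z)/(1 − 2/5z).

Boundary: |R(x)|=1, x<0.
x=-0.36: |R|=0.6853
R=−1: 1+3/5x = −1+2/5x ⇒ -1/5x=2 ⇒ x=2/(-1/5)=-10.0000
Confirm numerically:
  x=-8.376: |R|=0.92534 <1
  x=-7.583: |R|=0.88014 <1
  x=-6.857: |R|=0.83205 <1
  x=-10.505: |R|=1.01942 >1
  x=-10.435: |R|=1.01681 >1
  x=-10.149: |R|=1.00589 >1
Interval (-10.0000, 0).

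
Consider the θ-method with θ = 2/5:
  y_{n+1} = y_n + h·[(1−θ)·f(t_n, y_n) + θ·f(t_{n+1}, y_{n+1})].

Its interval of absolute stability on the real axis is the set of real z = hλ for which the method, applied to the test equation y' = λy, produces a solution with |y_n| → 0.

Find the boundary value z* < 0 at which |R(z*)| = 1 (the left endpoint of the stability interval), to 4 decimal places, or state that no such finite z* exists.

Set f=λy, z=hλ:
  y_{n+1} = y_n + z·[3/5·y_n + 2/5·y_{n+1}] ⇒ (1 − 2/5z)y_{n+1} = (1 + 3/5z)y_n
  R(z) = (1 + 3/5z)/(1 − 2/5z).

Solve |R(x)|<1 on ℝ⁻.
x=-0.61: |R|=0.5096
R=−1: 1+3/5x = −1+2/5x ⇒ -1/5x=2 ⇒ x=2/(-1/5)=-10.0000
Confirm numerically:
  x=-8.775: |R|=0.94568 <1
  x=-5.733: |R|=0.74086 <1
  x=-5.374: |R|=0.70625 <1
  x=-5.031: |R|=0.67010 <1
  x=-10.402: |R|=1.01558 >1
  x=-10.195: |R|=1.00768 >1
  x=-10.138: |R|=1.00546 >1
Interval (-10.0000, 0).

left endpoint -10.0000.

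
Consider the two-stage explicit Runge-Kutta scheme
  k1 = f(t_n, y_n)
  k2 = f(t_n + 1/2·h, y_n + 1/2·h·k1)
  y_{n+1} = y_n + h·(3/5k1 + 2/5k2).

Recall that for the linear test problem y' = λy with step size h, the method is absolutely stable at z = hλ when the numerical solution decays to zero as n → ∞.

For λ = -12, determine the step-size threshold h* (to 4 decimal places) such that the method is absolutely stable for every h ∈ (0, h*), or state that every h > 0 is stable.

On y'=λy, z=hλ:
  k1=λy_n ⇒ h·k1=z·y_n;  k2=λ(1+1/2z)y_n ⇒ h·k2=z(1+1/2z)y_n
  y_{n+1}/y_n = 1 + 3/5z + 2/5z(1+1/2z) = 1 + z + 1/5z²
  R(z) = 1 + z + 1/5z².

Find x<0 with |R(x)|<1.
x=-0.97: |R|=0.2182
R=1: x+1/5x²=0 ⇒ x=−5=-5.0000; min R=1−1/(4·1/5)=-0.2500>−1
Confirm numerically:
  x=-4.532: |R|=0.57580 <1
  x=-3.382: |R|=0.09442 <1
  x=-2.261: |R|=0.23858 <1
  x=-2.028: |R|=0.20544 <1
  x=-5.277: |R|=1.29235 >1
  x=-5.166: |R|=1.17151 >1
So |R|<1 on (-5.0000, 0).

(-5.0000,0); λ=-12 ⇒ h* = (5)/12 = 0.4167.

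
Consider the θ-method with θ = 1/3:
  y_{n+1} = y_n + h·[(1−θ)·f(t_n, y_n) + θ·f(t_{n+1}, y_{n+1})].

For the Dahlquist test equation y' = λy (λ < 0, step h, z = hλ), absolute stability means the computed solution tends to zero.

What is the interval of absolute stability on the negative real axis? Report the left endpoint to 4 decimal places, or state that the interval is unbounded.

On y'=λy, z=hλ:
  y_{n+1} = y_n + z·[2/3·y_n + 1/3·y_{n+1}] ⇒ (1 − 1/3z)y_{n+1} = (1 + 2/3z)y_n
  ⇒ R(z) = (1 + 2/3z)/(1 − 1/3z).

Need |R(x)|<1, x<0.
x=-1.55: |R|=0.0220
R=−1: 1+2/3x = −1+1/3x ⇒ -1/3x=2 ⇒ x=2/(-1/3)=-6.0000
Confirm numerically:
  x=-5.895: |R|=0.98820 <1
  x=-5.257: |R|=0.91002 <1
  x=-3.469: |R|=0.60875 <1
  x=-2.761: |R|=0.43777 <1
  x=-6.570: |R|=1.05956 >1
  x=-6.285: |R|=1.03069 >1
Stable set (-6.0000, 0).

(-6.0000, 0).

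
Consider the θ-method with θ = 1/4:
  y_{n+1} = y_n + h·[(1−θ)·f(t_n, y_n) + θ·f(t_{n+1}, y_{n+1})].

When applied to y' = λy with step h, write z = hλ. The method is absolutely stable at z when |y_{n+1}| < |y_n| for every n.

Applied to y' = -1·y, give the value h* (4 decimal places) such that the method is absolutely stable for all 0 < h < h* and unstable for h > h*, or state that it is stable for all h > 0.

Set f=λy, z=hλ:
  y_{n+1} = y_n + z·[3/4·y_n + 1/4·y_{n+1}] ⇒ (1 − 1/4z)y_{n+1} = (1 + 3/4z)y_n
  R(z) = (1 + 3/4z)/(1 − 1/4z).

Need |R(x)|<1, x<0.
x=-1.49: |R|=0.0856
R=−1: 1+3/4x = −1+1/4x ⇒ -1/2x=2 ⇒ x=2/(-1/2)=-4.0000
Confirm numerically:
  x=-3.788: |R|=0.94556 <1
  x=-3.671: |R|=0.91422 <1
  x=-3.409: |R|=0.84046 <1
  x=-2.784: |R|=0.64151 <1
  x=-4.529: |R|=1.12405 >1
  x=-4.284: |R|=1.06857 >1
  x=-4.176: |R|=1.04305 >1
Interval (-4.0000, 0).

(-4.0000,0); λ=-1 ⇒ h* = (4)/1 = 4.0000.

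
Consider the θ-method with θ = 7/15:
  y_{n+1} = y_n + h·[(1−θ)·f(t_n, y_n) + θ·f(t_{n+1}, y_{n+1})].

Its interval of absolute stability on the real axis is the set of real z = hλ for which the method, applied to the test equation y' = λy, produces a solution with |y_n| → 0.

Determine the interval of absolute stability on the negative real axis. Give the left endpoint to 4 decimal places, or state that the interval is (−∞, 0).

(-30.0000, 0).

Set f=λy, z=hλ:
  y_{n+1} = y_n + z·[8/15·y_n + 7/15·y_{n+1}] ⇒ (1 − 7/15z)y_{n+1} = (1 + 8/15z)y_n
  ⇒ R(z) = (1 + 8/15z)/(1 − 7/15z).

Solve |R(x)|<1 on ℝ⁻.
x=-1.76: |R|=0.0337
R=−1: 1+8/15x = −1+7/15x ⇒ -1/15x=2 ⇒ x=2/(-1/15)=-30.0000
Confirm numerically:
  x=-22.489: |R|=0.95644 <1
  x=-21.578: |R|=0.94928 <1
  x=-20.694: |R|=0.94179 <1
  x=-17.865: |R|=0.91336 <1
  x=-30.279: |R|=1.00123 >1
  x=-30.269: |R|=1.00119 >1
Interval (-30.0000, 0).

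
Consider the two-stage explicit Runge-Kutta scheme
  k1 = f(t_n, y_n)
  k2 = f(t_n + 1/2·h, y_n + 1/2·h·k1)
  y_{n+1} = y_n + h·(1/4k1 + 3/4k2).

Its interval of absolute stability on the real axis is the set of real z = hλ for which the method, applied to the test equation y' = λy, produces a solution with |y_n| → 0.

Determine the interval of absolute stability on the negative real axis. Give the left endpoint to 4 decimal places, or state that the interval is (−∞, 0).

With y'=λy (z=hλ):
  k1=λy_n ⇒ h·k1=z·y_n;  k2=λ(1+1/2z)y_n ⇒ h·k2=z(1+1/2z)y_n
  y_{n+1}/y_n = 1 + 1/4z + 3/4z(1+1/2z) = 1 + z + 3/8z²
  Hence R(z) = 1 + z + 3/8z².

Find x<0 with |R(x)|<1.
x=-1.11: |R|=0.3520
R=1: x+3/8x²=0 ⇒ x=−8/3=-2.6667; min R=1−1/(4·3/8)=0.3333>−1
Confirm numerically:
  x=-1.555: |R|=0.35176 <1
  x=-1.233: |R|=0.33711 <1
  x=-1.220: |R|=0.33815 <1
  x=-2.986: |R|=1.35757 >1
  x=-2.739: |R|=1.07430 >1
So |R|<1 on (-2.6667, 0).

z∈(-2.6667,0).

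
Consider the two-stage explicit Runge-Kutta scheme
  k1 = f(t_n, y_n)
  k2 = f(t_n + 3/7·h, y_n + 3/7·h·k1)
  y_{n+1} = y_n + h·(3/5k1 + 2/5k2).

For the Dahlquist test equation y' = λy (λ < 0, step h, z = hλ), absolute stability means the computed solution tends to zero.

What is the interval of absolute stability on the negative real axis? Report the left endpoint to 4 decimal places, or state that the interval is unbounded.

Test eqn y'=λy, z=hλ:
  k1=λy_n ⇒ h·k1=z·y_n;  k2=λ(1+3/7z)y_n ⇒ h·k2=z(1+3/7z)y_n
  y_{n+1}/y_n = 1 + 3/5z + 2/5z(1+3/7z) = 1 + z + 6/35z²
  so R(z) = 1 + z + 6/35z².

Find x<0 with |R(x)|<1.
x=-0.86: |R|=0.2668
R=1: x+6/35x²=0 ⇒ x=−35/6=-5.8333; min R=1−1/(4·6/35)=-0.4583>−1
Confirm numerically:
  x=-5.782: |R|=0.94912 <1
  x=-5.263: |R|=0.48543 <1
  x=-4.981: |R|=0.27220 <1
  x=-3.704: |R|=0.35207 <1
  x=-6.396: |R|=1.61694 >1
  x=-5.881: |R|=1.04806 >1
So |R|<1 on (-5.8333, 0).

(-5.8333, 0).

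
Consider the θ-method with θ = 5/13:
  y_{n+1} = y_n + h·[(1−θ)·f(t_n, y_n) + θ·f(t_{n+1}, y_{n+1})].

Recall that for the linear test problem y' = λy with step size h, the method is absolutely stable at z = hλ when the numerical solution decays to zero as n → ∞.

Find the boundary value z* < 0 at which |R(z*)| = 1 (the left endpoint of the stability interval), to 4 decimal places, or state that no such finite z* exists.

Test eqn y'=λy, z=hλ:
  y_{n+1} = y_n + z·[8/13·y_n + 5/13·y_{n+1}] ⇒ (1 − 5/13z)y_{n+1} = (1 + 8/13z)y_n
  Hence R(z) = (1 + 8/13z)/(1 − 5/13z).

Find x<0 with |R(x)|<1.
x=-0.58: |R|=0.5258
R=−1: 1+8/13x = −1+5/13x ⇒ -3/13x=2 ⇒ x=2/(-3/13)=-8.6667
Confirm numerically:
  x=-8.390: |R|=0.98490 <1
  x=-6.088: |R|=0.82192 <1
  x=-4.373: |R|=0.63055 <1
  x=-3.582: |R|=0.50650 <1
  x=-9.061: |R|=1.02029 >1
  x=-8.823: |R|=1.00821 >1
  x=-8.710: |R|=1.00230 >1
So |R|<1 on (-8.6667, 0).

left endpoint -8.6667.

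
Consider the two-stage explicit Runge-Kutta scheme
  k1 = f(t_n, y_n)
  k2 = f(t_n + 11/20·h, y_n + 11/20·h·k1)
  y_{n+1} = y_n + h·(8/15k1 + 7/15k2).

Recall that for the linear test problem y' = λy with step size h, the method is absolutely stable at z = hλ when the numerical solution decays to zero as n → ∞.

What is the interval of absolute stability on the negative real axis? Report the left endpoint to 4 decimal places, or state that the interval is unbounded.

z∈(-3.8961,0).

Test eqn y'=λy, z=hλ:
  k1=λy_n ⇒ h·k1=z·y_n;  k2=λ(1+11/20z)y_n ⇒ h·k2=z(1+11/20z)y_n
  y_{n+1}/y_n = 1 + 8/15z + 7/15z(1+11/20z) = 1 + z + 77/300z²
  ⇒ R(z) = 1 + z + 77/300z².

Need |R(x)|<1, x<0.
x=-0.82: |R|=0.3526
R=1: x+77/300x²=0 ⇒ x=−300/77=-3.8961; min R=1−1/(4·77/300)=0.0260>−1
Confirm numerically:
  x=-3.119: |R|=0.37789 <1
  x=-2.891: |R|=0.25419 <1
  x=-2.413: |R|=0.08146 <1
  x=-4.323: |R|=1.47367 >1
  x=-4.085: |R|=1.19805 >1
  x=-3.983: |R|=1.08883 >1
Interval (-3.8961, 0).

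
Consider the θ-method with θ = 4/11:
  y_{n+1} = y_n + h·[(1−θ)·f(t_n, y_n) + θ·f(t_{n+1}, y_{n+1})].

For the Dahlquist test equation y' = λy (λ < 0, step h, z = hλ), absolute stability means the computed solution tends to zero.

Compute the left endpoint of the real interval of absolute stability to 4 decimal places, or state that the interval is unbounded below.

z* = -7.3333.

On y'=λy, z=hλ:
  y_{n+1} = y_n + z·[7/11·y_n + 4/11·y_{n+1}] ⇒ (1 − 4/11z)y_{n+1} = (1 + 7/11z)y_n
  ⇒ R(z) = (1 + 7/11z)/(1 − 4/11z).

Boundary: |R(x)|=1, x<0.
x=-1.39: |R|=0.0767
R=−1: 1+7/11x = −1+4/11x ⇒ -3/11x=2 ⇒ x=2/(-3/11)=-7.3333
Confirm numerically:
  x=-6.305: |R|=0.91483 <1
  x=-6.103: |R|=0.89577 <1
  x=-5.121: |R|=0.78919 <1
  x=-4.170: |R|=0.65715 <1
  x=-7.897: |R|=1.03971 >1
  x=-7.885: |R|=1.03890 >1
So |R|<1 on (-7.3333, 0).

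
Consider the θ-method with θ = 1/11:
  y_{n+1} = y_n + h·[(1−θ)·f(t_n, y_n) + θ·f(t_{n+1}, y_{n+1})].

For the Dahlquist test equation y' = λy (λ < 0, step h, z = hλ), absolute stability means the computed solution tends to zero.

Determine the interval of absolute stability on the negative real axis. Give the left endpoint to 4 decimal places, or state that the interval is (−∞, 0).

On y'=λy, z=hλ:
  y_{n+1} = y_n + z·[10/11·y_n + 1/11·y_{n+1}] ⇒ (1 − 1/11z)y_{n+1} = (1 + 10/11z)y_n
  Hence R(z) = (1 + 10/11z)/(1 − 1/11z).

Boundary: |R(x)|=1, x<0.
x=-0.43: |R|=0.5862
R=−1: 1+10/11x = −1+1/11x ⇒ -9/11x=2 ⇒ x=2/(-9/11)=-2.4444
Confirm numerically:
  x=-2.402: |R|=0.97150 <1
  x=-1.774: |R|=0.52763 <1
  x=-1.728: |R|=0.49340 <1
  x=-2.938: |R|=1.31870 >1
  x=-2.879: |R|=1.28179 >1
Interval (-2.4444, 0).

(-2.4444, 0).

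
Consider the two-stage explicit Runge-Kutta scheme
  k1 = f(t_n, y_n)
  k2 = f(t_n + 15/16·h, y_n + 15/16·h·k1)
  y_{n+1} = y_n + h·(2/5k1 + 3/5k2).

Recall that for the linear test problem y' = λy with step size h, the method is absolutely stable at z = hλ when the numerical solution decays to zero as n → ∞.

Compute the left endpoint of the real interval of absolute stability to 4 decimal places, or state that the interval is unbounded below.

left endpoint -1.7778.

With y'=λy (z=hλ):
  k1=λy_n ⇒ h·k1=z·y_n;  k2=λ(1+15/16z)y_n ⇒ h·k2=z(1+15/16z)y_n
  y_{n+1}/y_n = 1 + 2/5z + 3/5z(1+15/16z) = 1 + z + 9/16z²
  R(z) = 1 + z + 9/16z².

Find x<0 with |R(x)|<1.
x=-0.75: |R|=0.5664
R=1: x+9/16x²=0 ⇒ x=−16/9=-1.7778; min R=1−1/(4·9/16)=0.5556>−1
Confirm numerically:
  x=-1.707: |R|=0.93204 <1
  x=-1.284: |R|=0.64337 <1
  x=-1.091: |R|=0.57853 <1
  x=-0.804: |R|=0.55961 <1
  x=-2.203: |R|=1.52693 >1
  x=-1.809: |R|=1.03177 >1
So |R|<1 on (-1.7778, 0).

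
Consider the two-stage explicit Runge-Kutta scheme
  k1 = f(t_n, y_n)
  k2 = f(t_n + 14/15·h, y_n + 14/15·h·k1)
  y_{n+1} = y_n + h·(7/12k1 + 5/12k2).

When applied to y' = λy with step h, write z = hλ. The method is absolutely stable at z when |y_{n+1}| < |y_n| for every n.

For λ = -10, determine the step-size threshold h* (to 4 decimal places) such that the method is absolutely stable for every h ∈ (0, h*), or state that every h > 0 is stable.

(-2.5714,0); λ=-10 ⇒ h* = (18/7)/10 = 0.2571.

Set f=λy, z=hλ:
  k1=λy_n ⇒ h·k1=z·y_n;  k2=λ(1+14/15z)y_n ⇒ h·k2=z(1+14/15z)y_n
  y_{n+1}/y_n = 1 + 7/12z + 5/12z(1+14/15z) = 1 + z + 7/18z²
  so R(z) = 1 + z + 7/18z².

Boundary: |R(x)|=1, x<0.
x=-0.54: |R|=0.5734
R=1: x+7/18x²=0 ⇒ x=−18/7=-2.5714; min R=1−1/(4·7/18)=0.3571>−1
Confirm numerically:
  x=-2.218: |R|=0.69515 <1
  x=-1.823: |R|=0.46941 <1
  x=-1.140: |R|=0.36540 <1
  x=-2.889: |R|=1.35679 >1
  x=-2.748: |R|=1.18870 >1
So |R|<1 on (-2.5714, 0).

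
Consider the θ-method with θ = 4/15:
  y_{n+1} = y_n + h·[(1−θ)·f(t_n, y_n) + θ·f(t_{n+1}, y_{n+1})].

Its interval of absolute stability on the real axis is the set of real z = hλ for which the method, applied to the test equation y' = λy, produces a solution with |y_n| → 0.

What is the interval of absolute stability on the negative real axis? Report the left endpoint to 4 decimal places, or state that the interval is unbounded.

(-4.2857, 0).

Test eqn y'=λy, z=hλ:
  y_{n+1} = y_n + z·[11/15·y_n + 4/15·y_{n+1}] ⇒ (1 − 4/15z)y_{n+1} = (1 + 11/15z)y_n
  Hence R(z) = (1 + 11/15z)/(1 − 4/15z).

Solve |R(x)|<1 on ℝ⁻.
x=-1.37: |R|=0.0034
R=−1: 1+11/15x = −1+4/15x ⇒ -7/15x=2 ⇒ x=2/(-7/15)=-4.2857
Confirm numerically:
  x=-3.942: |R|=0.92180 <1
  x=-3.058: |R|=0.68442 <1
  x=-2.440: |R|=0.47819 <1
  x=-2.192: |R|=0.38337 <1
  x=-4.613: |R|=1.06849 >1
  x=-4.361: |R|=1.01624 >1
So |R|<1 on (-4.2857, 0).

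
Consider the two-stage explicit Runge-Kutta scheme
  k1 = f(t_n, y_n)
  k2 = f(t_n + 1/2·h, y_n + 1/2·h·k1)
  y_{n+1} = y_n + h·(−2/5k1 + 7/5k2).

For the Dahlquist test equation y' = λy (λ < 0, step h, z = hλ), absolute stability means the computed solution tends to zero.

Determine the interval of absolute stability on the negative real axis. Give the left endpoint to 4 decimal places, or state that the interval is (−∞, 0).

(-1.4286, 0).

On y'=λy, z=hλ:
  k1=λy_n ⇒ h·k1=z·y_n;  k2=λ(1+1/2z)y_n ⇒ h·k2=z(1+1/2z)y_n
  y_{n+1}/y_n = 1 − 2/5z + 7/5z(1+1/2z) = 1 + z + 7/10z²
  so R(z) = 1 + z + 7/10z².

Need |R(x)|<1, x<0.
x=-1.7: |R|=1.3230
R=1: x+7/10x²=0 ⇒ x=−10/7=-1.4286; min R=1−1/(4·7/10)=0.6429>−1
Confirm numerically:
  x=-1.004: |R|=0.70161 <1
  x=-0.869: |R|=0.65961 <1
  x=-0.772: |R|=0.64519 <1
  x=-0.760: |R|=0.64432 <1
  x=-1.923: |R|=1.66555 >1
  x=-1.479: |R|=1.05221 >1
Stable set (-1.4286, 0).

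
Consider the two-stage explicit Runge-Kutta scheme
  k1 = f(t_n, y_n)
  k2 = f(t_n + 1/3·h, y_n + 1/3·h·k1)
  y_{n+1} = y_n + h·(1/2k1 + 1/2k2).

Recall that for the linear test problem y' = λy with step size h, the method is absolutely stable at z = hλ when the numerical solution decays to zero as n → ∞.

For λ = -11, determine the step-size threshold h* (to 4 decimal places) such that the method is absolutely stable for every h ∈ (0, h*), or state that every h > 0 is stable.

Test eqn y'=λy, z=hλ:
  k1=λy_n ⇒ h·k1=z·y_n;  k2=λ(1+1/3z)y_n ⇒ h·k2=z(1+1/3z)y_n
  y_{n+1}/y_n = 1 + 1/2z + 1/2z(1+1/3z) = 1 + z + 1/6z²
  so R(z) = 1 + z + 1/6z².

Need |R(x)|<1, x<0.
x=-1.55: |R|=0.1496
R=1: x+1/6x²=0 ⇒ x=−6=-6.0000; min R=1−1/(4·1/6)=-0.5000>−1
Confirm numerically:
  x=-5.630: |R|=0.65282 <1
  x=-5.619: |R|=0.64319 <1
  x=-3.877: |R|=0.37181 <1
  x=-3.839: |R|=0.38268 <1
  x=-6.461: |R|=1.49642 >1
  x=-6.335: |R|=1.35370 >1
Stable set (-6.0000, 0).

(-6.0000,0); λ=-11 ⇒ h* = (6)/11 = 0.5455.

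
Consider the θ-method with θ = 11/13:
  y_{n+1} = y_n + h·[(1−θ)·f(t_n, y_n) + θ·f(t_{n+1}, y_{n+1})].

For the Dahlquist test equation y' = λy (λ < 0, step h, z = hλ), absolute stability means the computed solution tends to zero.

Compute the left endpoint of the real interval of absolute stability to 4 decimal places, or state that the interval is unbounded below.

(−∞, 0) — no finite endpoint.

Set f=λy, z=hλ:
  y_{n+1} = y_n + z·[2/13·y_n + 11/13·y_{n+1}] ⇒ (1 − 11/13z)y_{n+1} = (1 + 2/13z)y_n
  R(z) = (1 + 2/13z)/(1 − 11/13z).

Solve |R(x)|<1 on ℝ⁻.
x=-1.29: |R|=0.3832
x=-2: |R|=0.2571
x=-10: |R|=0.0569
x=-100: |R|=0.1680
θ=11/13≥1/2 ⇒ |1+2/13x|<|1−11/13x| ∀x<0 ⇒ unbounded interval.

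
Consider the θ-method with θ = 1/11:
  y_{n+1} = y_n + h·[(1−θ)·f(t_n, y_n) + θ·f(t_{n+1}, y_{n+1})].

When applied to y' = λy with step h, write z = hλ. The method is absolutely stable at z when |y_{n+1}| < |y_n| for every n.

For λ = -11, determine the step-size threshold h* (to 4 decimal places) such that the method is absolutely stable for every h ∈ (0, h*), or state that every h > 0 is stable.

Set f=λy, z=hλ:
  y_{n+1} = y_n + z·[10/11·y_n + 1/11·y_{n+1}] ⇒ (1 − 1/11z)y_{n+1} = (1 + 10/11z)y_n
  so R(z) = (1 + 10/11z)/(1 − 1/11z).

Find x<0 with |R(x)|<1.
x=-0.87: |R|=0.1938
R=−1: 1+10/11x = −1+1/11x ⇒ -9/11x=2 ⇒ x=2/(-9/11)=-2.4444
Confirm numerically:
  x=-2.343: |R|=0.93157 <1
  x=-1.998: |R|=0.69088 <1
  x=-1.898: |R|=0.61870 <1
  x=-1.774: |R|=0.52763 <1
  x=-3.032: |R|=1.37685 >1
  x=-2.466: |R|=1.01441 >1
Stable set (-2.4444, 0).

(-2.4444,0); λ=-11 ⇒ h* = (22/9)/11 = 0.2222.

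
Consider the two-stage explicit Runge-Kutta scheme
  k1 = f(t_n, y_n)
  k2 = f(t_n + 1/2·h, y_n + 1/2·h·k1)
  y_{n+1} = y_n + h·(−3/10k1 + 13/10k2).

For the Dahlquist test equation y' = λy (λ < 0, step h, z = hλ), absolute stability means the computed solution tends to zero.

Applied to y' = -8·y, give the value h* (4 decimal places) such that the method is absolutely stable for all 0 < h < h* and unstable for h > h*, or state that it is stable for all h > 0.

Set f=λy, z=hλ:
  k1=λy_n ⇒ h·k1=z·y_n;  k2=λ(1+1/2z)y_n ⇒ h·k2=z(1+1/2z)y_n
  y_{n+1}/y_n = 1 − 3/10z + 13/10z(1+1/2z) = 1 + z + 13/20z²
  ⇒ R(z) = 1 + z + 13/20z².

Need |R(x)|<1, x<0.
x=-0.99: |R|=0.6471
R=1: x+13/20x²=0 ⇒ x=−20/13=-1.5385; min R=1−1/(4·13/20)=0.6154>−1
Confirm numerically:
  x=-1.486: |R|=0.94933 <1
  x=-1.041: |R|=0.66339 <1
  x=-0.719: |R|=0.61702 <1
  x=-1.982: |R|=1.57141 >1
  x=-1.967: |R|=1.54791 >1
  x=-1.734: |R|=1.22039 >1
So |R|<1 on (-1.5385, 0).

(-1.5385,0); λ=-8 ⇒ h* = (20/13)/8 = 0.1923.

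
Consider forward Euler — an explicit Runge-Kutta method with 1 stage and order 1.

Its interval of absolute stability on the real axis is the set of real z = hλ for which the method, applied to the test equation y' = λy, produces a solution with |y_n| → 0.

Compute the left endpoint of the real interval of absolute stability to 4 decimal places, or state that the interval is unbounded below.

left endpoint -2.0000.

On y'=λy, z=hλ:
  order 1, 1-stage ⇒ R(z)=1+z
  (e.g. R(-1.72)=-0.72000, |R|=0.72000)

Solve |R(x)|<1 on ℝ⁻.
x=-1.72: |R|=0.7200
|R(-1.98)|=0.9800 |R(-1.77)|=0.7700 |R(-0.56)|=0.4400
Bisect:
  x_lo=-2.8248 |R|=1.8248  x_hi=-0.3682 |R|=0.6318
  mid=-1.59649 |R|=0.59649 →hi
  mid=-2.21065 |R|=1.21065 →lo
  mid=-1.90357 |R|=0.90357 →hi
  mid=-2.05711 |R|=1.05711 →lo
  mid=-1.98034 |R|=0.98034 →hi
  mid=-2.01873 |R|=1.01873 →lo
  mid=-1.99953 |R|=0.99953 →hi
  ...
  [-2.00013,-1.99998] ⇒ x*=-2.0000
So |R|<1 on (-2.0000, 0).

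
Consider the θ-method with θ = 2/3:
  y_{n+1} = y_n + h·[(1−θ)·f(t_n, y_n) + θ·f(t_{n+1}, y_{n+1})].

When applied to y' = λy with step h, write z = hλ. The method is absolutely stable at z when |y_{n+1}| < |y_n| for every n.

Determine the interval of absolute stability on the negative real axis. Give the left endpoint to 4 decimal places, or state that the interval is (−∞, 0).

interval (−∞, 0).

Test eqn y'=λy, z=hλ:
  y_{n+1} = y_n + z·[1/3·y_n + 2/3·y_{n+1}] ⇒ (1 − 2/3z)y_{n+1} = (1 + 1/3z)y_n
  ⇒ R(z) = (1 + 1/3z)/(1 − 2/3z).

Need |R(x)|<1, x<0.
x=-0.69: |R|=0.5274
x=-2: |R|=0.1429
x=-10: |R|=0.3043
x=-100: |R|=0.4778
θ=2/3≥1/2 ⇒ |1+1/3x|<|1−2/3x| ∀x<0 ⇒ unbounded interval.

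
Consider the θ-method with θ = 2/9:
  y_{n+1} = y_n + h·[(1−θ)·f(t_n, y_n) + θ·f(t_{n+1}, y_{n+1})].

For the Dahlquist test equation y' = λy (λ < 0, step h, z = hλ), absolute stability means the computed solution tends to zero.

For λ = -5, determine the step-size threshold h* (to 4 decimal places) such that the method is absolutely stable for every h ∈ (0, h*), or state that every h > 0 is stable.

(-3.6000,0); λ=-5 ⇒ h* = (18/5)/5 = 0.7200.

On y'=λy, z=hλ:
  y_{n+1} = y_n + z·[7/9·y_n + 2/9·y_{n+1}] ⇒ (1 − 2/9z)y_{n+1} = (1 + 7/9z)y_n
  R(z) = (1 + 7/9z)/(1 − 2/9z).

Find x<0 with |R(x)|<1.
x=-0.33: |R|=0.6925
R=−1: 1+7/9x = −1+2/9x ⇒ -5/9x=2 ⇒ x=2/(-5/9)=-3.6000
Confirm numerically:
  x=-3.474: |R|=0.96050 <1
  x=-3.105: |R|=0.83728 <1
  x=-2.305: |R|=0.52425 <1
  x=-4.173: |R|=1.16517 >1
  x=-3.768: |R|=1.05080 >1
  x=-3.669: |R|=1.02112 >1
So |R|<1 on (-3.6000, 0).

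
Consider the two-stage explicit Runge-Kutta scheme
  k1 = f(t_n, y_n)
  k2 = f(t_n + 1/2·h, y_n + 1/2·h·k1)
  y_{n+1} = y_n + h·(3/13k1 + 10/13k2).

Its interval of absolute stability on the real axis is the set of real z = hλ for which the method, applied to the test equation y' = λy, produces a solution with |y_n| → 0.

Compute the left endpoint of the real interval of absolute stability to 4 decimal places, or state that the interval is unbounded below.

Test eqn y'=λy, z=hλ:
  k1=λy_n ⇒ h·k1=z·y_n;  k2=λ(1+1/2z)y_n ⇒ h·k2=z(1+1/2z)y_n
  y_{n+1}/y_n = 1 + 3/13z + 10/13z(1+1/2z) = 1 + z + 5/13z²
  Hence R(z) = 1 + z + 5/13z².

Solve |R(x)|<1 on ℝ⁻.
x=-1.54: |R|=0.3722
R=1: x+5/13x²=0 ⇒ x=−13/5=-2.6000; min R=1−1/(4·5/13)=0.3500>−1
Confirm numerically:
  x=-2.565: |R|=0.96547 <1
  x=-2.518: |R|=0.92059 <1
  x=-1.732: |R|=0.42178 <1
  x=-3.127: |R|=1.63382 >1
  x=-2.790: |R|=1.20388 >1
Stable set (-2.6000, 0).

left endpoint -2.6000.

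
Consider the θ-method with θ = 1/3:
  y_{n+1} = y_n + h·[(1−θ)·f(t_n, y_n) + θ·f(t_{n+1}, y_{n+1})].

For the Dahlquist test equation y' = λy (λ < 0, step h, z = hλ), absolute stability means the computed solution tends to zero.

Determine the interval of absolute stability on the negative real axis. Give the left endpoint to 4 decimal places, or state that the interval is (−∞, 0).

z∈(-6.0000,0).

Set f=λy, z=hλ:
  y_{n+1} = y_n + z·[2/3·y_n + 1/3·y_{n+1}] ⇒ (1 − 1/3z)y_{n+1} = (1 + 2/3z)y_n
  Hence R(z) = (1 + 2/3z)/(1 − 1/3z).

Solve |R(x)|<1 on ℝ⁻.
x=-0.57: |R|=0.5210
R=−1: 1+2/3x = −1+1/3x ⇒ -1/3x=2 ⇒ x=2/(-1/3)=-6.0000
Confirm numerically:
  x=-4.286: |R|=0.76475 <1
  x=-3.308: |R|=0.57324 <1
  x=-2.830: |R|=0.45626 <1
  x=-6.496: |R|=1.05223 >1
  x=-6.479: |R|=1.05053 >1
  x=-6.358: |R|=1.03826 >1
Interval (-6.0000, 0).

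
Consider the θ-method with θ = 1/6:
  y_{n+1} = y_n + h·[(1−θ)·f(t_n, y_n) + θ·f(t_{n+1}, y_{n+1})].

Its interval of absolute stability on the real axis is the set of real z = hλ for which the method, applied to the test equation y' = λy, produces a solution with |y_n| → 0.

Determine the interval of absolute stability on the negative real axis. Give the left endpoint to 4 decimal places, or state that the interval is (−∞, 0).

z∈(-3.0000,0).

With y'=λy (z=hλ):
  y_{n+1} = y_n + z·[5/6·y_n + 1/6·y_{n+1}] ⇒ (1 − 1/6z)y_{n+1} = (1 + 5/6z)y_n
  ⇒ R(z) = (1 + 5/6z)/(1 − 1/6z).

Need |R(x)|<1, x<0.
x=-1.29: |R|=0.0617
R=−1: 1+5/6x = −1+1/6x ⇒ -2/3x=2 ⇒ x=2/(-2/3)=-3.0000
Confirm numerically:
  x=-2.632: |R|=0.82947 <1
  x=-1.447: |R|=0.16584 <1
  x=-1.346: |R|=0.09937 <1
  x=-1.303: |R|=0.07052 <1
  x=-3.559: |R|=1.23392 >1
  x=-3.472: |R|=1.19932 >1
Stable set (-3.0000, 0).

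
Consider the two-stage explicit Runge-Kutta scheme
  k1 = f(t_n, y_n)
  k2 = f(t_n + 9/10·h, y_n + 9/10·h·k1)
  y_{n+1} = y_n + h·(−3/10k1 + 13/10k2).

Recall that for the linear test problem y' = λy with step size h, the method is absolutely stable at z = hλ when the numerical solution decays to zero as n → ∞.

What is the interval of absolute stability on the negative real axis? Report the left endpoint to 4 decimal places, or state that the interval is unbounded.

On y'=λy, z=hλ:
  k1=λy_n ⇒ h·k1=z·y_n;  k2=λ(1+9/10z)y_n ⇒ h·k2=z(1+9/10z)y_n
  y_{n+1}/y_n = 1 − 3/10z + 13/10z(1+9/10z) = 1 + z + 117/100z²
  Hence R(z) = 1 + z + 117/100z².

Boundary: |R(x)|=1, x<0.
x=-0.99: |R|=1.1567
R=1: x+117/100x²=0 ⇒ x=−100/117=-0.8547; min R=1−1/(4·117/100)=0.7863>−1
Confirm numerically:
  x=-0.788: |R|=0.93850 <1
  x=-0.755: |R|=0.91193 <1
  x=-0.519: |R|=0.79615 <1
  x=-1.398: |R|=1.88865 >1
  x=-1.188: |R|=1.46327 >1
Interval (-0.8547, 0).

z∈(-0.8547,0).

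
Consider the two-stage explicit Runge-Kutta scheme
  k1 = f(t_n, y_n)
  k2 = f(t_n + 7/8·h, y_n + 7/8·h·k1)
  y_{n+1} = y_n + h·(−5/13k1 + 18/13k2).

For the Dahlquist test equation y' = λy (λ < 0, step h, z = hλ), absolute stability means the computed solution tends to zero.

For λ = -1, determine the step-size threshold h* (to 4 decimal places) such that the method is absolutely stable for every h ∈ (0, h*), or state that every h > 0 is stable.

(-0.8254,0); λ=-1 ⇒ h* = (52/63)/1 = 0.8254.

On y'=λy, z=hλ:
  k1=λy_n ⇒ h·k1=z·y_n;  k2=λ(1+7/8z)y_n ⇒ h·k2=z(1+7/8z)y_n
  y_{n+1}/y_n = 1 − 5/13z + 18/13z(1+7/8z) = 1 + z + 63/52z²
  Hence R(z) = 1 + z + 63/52z².

Find x<0 with |R(x)|<1.
x=-1.46: |R|=2.1225
R=1: x+63/52x²=0 ⇒ x=−52/63=-0.8254; min R=1−1/(4·63/52)=0.7937>−1
Confirm numerically:
  x=-0.553: |R|=0.81750 <1
  x=-0.501: |R|=0.80310 <1
  x=-0.377: |R|=0.79519 <1
  x=-0.345: |R|=0.79920 <1
  x=-1.223: |R|=1.58913 >1
  x=-0.996: |R|=1.20587 >1
Stable set (-0.8254, 0).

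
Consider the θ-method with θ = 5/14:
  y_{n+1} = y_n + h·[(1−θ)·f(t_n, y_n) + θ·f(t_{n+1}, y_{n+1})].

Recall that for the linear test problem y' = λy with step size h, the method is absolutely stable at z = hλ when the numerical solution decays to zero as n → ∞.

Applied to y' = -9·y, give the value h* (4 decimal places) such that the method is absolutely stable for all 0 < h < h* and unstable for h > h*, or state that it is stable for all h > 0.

Test eqn y'=λy, z=hλ:
  y_{n+1} = y_n + z·[9/14·y_n + 5/14·y_{n+1}] ⇒ (1 − 5/14z)y_{n+1} = (1 + 9/14z)y_n
  so R(z) = (1 + 9/14z)/(1 − 5/14z).

Solve |R(x)|<1 on ℝ⁻.
x=-1.55: |R|=0.0023
R=−1: 1+9/14x = −1+5/14x ⇒ -2/7x=2 ⇒ x=2/(-2/7)=-7.0000
Confirm numerically:
  x=-3.900: |R|=0.62985 <1
  x=-3.306: |R|=0.51602 <1
  x=-3.034: |R|=0.45615 <1
  x=-2.946: |R|=0.43557 <1
  x=-7.117: |R|=1.00944 >1
  x=-7.058: |R|=1.00471 >1
Interval (-7.0000, 0).

(-7.0000,0); λ=-9 ⇒ h* = (7)/9 = 0.7778.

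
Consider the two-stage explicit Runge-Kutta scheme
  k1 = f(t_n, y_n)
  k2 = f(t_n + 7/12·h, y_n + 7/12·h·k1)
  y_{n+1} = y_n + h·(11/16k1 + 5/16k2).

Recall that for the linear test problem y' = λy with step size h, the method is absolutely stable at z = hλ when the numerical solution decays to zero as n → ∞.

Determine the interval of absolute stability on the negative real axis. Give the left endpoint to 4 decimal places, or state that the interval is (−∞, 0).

Test eqn y'=λy, z=hλ:
  k1=λy_n ⇒ h·k1=z·y_n;  k2=λ(1+7/12z)y_n ⇒ h·k2=z(1+7/12z)y_n
  y_{n+1}/y_n = 1 + 11/16z + 5/16z(1+7/12z) = 1 + z + 35/192z²
  R(z) = 1 + z + 35/192z².

Need |R(x)|<1, x<0.
x=-1.77: |R|=0.1989
R=1: x+35/192x²=0 ⇒ x=−192/35=-5.4857; min R=1−1/(4·35/192)=-0.3714>−1
Confirm numerically:
  x=-5.182: |R|=0.71310 <1
  x=-4.427: |R|=0.14561 <1
  x=-4.298: |R|=0.06944 <1
  x=-2.895: |R|=0.36721 <1
  x=-5.798: |R|=1.33006 >1
  x=-5.583: |R|=1.09901 >1
Interval (-5.4857, 0).

(-5.4857, 0).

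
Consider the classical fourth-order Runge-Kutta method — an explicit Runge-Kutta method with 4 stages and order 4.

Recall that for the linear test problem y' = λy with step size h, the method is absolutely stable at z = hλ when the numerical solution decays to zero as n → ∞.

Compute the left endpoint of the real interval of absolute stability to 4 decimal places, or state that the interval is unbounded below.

With y'=λy (z=hλ):
  order 4, 4-stage ⇒ R(z)=1+z+z^2/2+z^3/6+z^4/24
  (e.g. R(-1.64)=0.27106, |R|=0.27106)

Need |R(x)|<1, x<0.
x=-1.64: |R|=0.2711
|R(-2.08)|=0.3633 |R(-2.04)|=0.3475 |R(-1.03)|=0.3652
Bisect:
  x_lo=-3.1759 |R|=1.7673  x_hi=-0.3172 |R|=0.7282
  mid=-1.74657 |R|=0.27843 →hi
  mid=-2.46123 |R|=0.61168 →hi
  mid=-2.81856 |R|=1.05133 →lo
  mid=-2.63990 |R|=0.80202 →hi
  mid=-2.72923 |R|=0.91871 →hi
  mid=-2.77390 |R|=0.98296 →hi
  mid=-2.79623 |R|=1.01662 →lo
  mid=-2.78506 |R|=0.99966 →hi
  mid=-2.79065 |R|=1.00810 →lo
  mid=-2.78786 |R|=1.00387 →lo
  ...
  [-2.78541,-2.78524] ⇒ x*=-2.7853
Interval (-2.7853, 0).

left endpoint -2.7853.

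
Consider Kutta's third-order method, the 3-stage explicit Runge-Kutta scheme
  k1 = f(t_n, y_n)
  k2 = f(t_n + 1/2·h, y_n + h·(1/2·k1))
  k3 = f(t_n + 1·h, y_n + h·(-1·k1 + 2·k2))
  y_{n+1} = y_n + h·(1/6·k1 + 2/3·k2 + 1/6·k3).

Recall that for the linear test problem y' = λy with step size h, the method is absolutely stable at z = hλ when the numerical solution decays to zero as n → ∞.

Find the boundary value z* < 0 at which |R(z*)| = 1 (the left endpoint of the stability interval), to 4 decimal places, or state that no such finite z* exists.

Test eqn y'=λy, z=hλ:
  order 3, 3-stage ⇒ R(z)=1+z+z^2/2+z^3/6
  (e.g. R(-0.85)=0.40890, |R|=0.40890)

Need |R(x)|<1, x<0.
x=-0.85: |R|=0.4089
|R(-2.36)|=0.7659 |R(-1.89)|=0.2292 |R(-1.59)|=0.0041
Bisect:
  x_lo=-2.9597 |R|=1.9010  x_hi=-0.2293 |R|=0.7950
  mid=-1.59454 |R|=0.00104 →hi
  mid=-2.27715 |R|=0.65243 →hi
  mid=-2.61845 |R|=1.18244 →lo
  mid=-2.44780 |R|=0.89636 →hi
  mid=-2.53312 |R|=1.03382 →lo
  mid=-2.49046 |R|=0.96373 →hi
  mid=-2.51179 |R|=0.99843 →hi
  ...
  [-2.51279,-2.51262] ⇒ x*=-2.5127
Stable set (-2.5127, 0).

left endpoint -2.5127.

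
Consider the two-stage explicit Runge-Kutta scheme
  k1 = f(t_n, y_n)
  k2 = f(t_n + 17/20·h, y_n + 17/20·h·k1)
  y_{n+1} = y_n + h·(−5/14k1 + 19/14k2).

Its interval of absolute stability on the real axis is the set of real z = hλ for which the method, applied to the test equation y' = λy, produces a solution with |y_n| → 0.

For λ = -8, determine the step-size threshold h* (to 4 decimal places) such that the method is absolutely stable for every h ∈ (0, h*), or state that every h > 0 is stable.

Test eqn y'=λy, z=hλ:
  k1=λy_n ⇒ h·k1=z·y_n;  k2=λ(1+17/20z)y_n ⇒ h·k2=z(1+17/20z)y_n
  y_{n+1}/y_n = 1 − 5/14z + 19/14z(1+17/20z) = 1 + z + 323/280z²
  R(z) = 1 + z + 323/280z².

Solve |R(x)|<1 on ℝ⁻.
x=-1.48: |R|=2.0468
R=1: x+323/280x²=0 ⇒ x=−280/323=-0.8669; min R=1−1/(4·323/280)=0.7833>−1
Confirm numerically:
  x=-0.702: |R|=0.86648 <1
  x=-0.673: |R|=0.84949 <1
  x=-0.646: |R|=0.83540 <1
  x=-0.461: |R|=0.78416 <1
  x=-1.369: |R|=1.79298 >1
  x=-0.954: |R|=1.09588 >1
So |R|<1 on (-0.8669, 0).

(-0.8669,0); λ=-8 ⇒ h* = (280/323)/8 = 0.1084.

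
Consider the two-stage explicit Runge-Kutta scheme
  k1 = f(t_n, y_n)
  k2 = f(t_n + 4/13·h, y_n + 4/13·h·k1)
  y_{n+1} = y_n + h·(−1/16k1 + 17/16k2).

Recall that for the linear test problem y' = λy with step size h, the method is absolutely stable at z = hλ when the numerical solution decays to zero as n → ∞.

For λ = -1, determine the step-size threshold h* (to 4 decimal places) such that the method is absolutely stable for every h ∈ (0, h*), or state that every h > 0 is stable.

Test eqn y'=λy, z=hλ:
  k1=λy_n ⇒ h·k1=z·y_n;  k2=λ(1+4/13z)y_n ⇒ h·k2=z(1+4/13z)y_n
  y_{n+1}/y_n = 1 − 1/16z + 17/16z(1+4/13z) = 1 + z + 17/52z²
  R(z) = 1 + z + 17/52z².

Boundary: |R(x)|=1, x<0.
x=-1.61: |R|=0.2374
R=1: x+17/52x²=0 ⇒ x=−52/17=-3.0588; min R=1−1/(4·17/52)=0.2353>−1
Confirm numerically:
  x=-2.579: |R|=0.59544 <1
  x=-2.578: |R|=0.59476 <1
  x=-1.971: |R|=0.29904 <1
  x=-1.799: |R|=0.25905 <1
  x=-3.559: |R|=1.58196 >1
  x=-3.515: |R|=1.52421 >1
  x=-3.420: |R|=1.40382 >1
Stable set (-3.0588, 0).

(-3.0588,0); λ=-1 ⇒ h* = (52/17)/1 = 3.0588.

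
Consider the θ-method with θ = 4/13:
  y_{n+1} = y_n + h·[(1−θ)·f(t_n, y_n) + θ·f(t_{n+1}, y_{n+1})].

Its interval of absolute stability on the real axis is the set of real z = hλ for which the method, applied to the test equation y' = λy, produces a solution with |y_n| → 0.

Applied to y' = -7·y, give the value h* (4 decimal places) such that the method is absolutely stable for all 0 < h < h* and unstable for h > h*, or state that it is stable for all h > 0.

(-5.2000,0); λ=-7 ⇒ h* = (26/5)/7 = 0.7429.

With y'=λy (z=hλ):
  y_{n+1} = y_n + z·[9/13·y_n + 4/13·y_{n+1}] ⇒ (1 − 4/13z)y_{n+1} = (1 + 9/13z)y_n
  ⇒ R(z) = (1 + 9/13z)/(1 − 4/13z).

Find x<0 with |R(x)|<1.
x=-0.76: |R|=0.3840
R=−1: 1+9/13x = −1+4/13x ⇒ -5/13x=2 ⇒ x=2/(-5/13)=-5.2000
Confirm numerically:
  x=-4.501: |R|=0.88727 <1
  x=-2.920: |R|=0.53809 <1
  x=-2.312: |R|=0.35095 <1
  x=-5.729: |R|=1.07364 >1
  x=-5.631: |R|=1.06066 >1
So |R|<1 on (-5.2000, 0).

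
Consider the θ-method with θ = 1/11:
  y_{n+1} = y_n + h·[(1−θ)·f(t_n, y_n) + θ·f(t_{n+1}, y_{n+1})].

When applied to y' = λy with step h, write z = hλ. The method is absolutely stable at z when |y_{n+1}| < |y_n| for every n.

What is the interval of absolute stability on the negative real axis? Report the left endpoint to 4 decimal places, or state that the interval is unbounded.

Set f=λy, z=hλ:
  y_{n+1} = y_n + z·[10/11·y_n + 1/11·y_{n+1}] ⇒ (1 − 1/11z)y_{n+1} = (1 + 10/11z)y_n
  so R(z) = (1 + 10/11z)/(1 − 1/11z).

Boundary: |R(x)|=1, x<0.
x=-1.69: |R|=0.4649
R=−1: 1+10/11x = −1+1/11x ⇒ -9/11x=2 ⇒ x=2/(-9/11)=-2.4444
Confirm numerically:
  x=-2.072: |R|=0.74357 <1
  x=-1.957: |R|=0.66142 <1
  x=-1.807: |R|=0.55204 <1
  x=-1.137: |R|=0.03049 <1
  x=-2.931: |R|=1.31433 >1
  x=-2.513: |R|=1.04566 >1
  x=-2.510: |R|=1.04367 >1
Stable set (-2.4444, 0).

(-2.4444, 0).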